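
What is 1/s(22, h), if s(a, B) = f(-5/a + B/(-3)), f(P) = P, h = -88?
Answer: 66/1921 ≈ 0.034357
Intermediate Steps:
s(a, B) = -5/a - B/3 (s(a, B) = -5/a + B/(-3) = -5/a + B*(-⅓) = -5/a - B/3)
1/s(22, h) = 1/(-5/22 - ⅓*(-88)) = 1/(-5*1/22 + 88/3) = 1/(-5/22 + 88/3) = 1/(1921/66) = 66/1921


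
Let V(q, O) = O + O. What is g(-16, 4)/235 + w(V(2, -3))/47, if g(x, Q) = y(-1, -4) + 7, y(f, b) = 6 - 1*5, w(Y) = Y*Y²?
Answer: -1072/235 ≈ -4.5617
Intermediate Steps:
V(q, O) = 2*O
w(Y) = Y³
y(f, b) = 1 (y(f, b) = 6 - 5 = 1)
g(x, Q) = 8 (g(x, Q) = 1 + 7 = 8)
g(-16, 4)/235 + w(V(2, -3))/47 = 8/235 + (2*(-3))³/47 = 8*(1/235) + (-6)³*(1/47) = 8/235 - 216*1/47 = 8/235 - 216/47 = -1072/235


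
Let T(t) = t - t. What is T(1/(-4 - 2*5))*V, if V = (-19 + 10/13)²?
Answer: 0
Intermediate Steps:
V = 56169/169 (V = (-19 + 10*(1/13))² = (-19 + 10/13)² = (-237/13)² = 56169/169 ≈ 332.36)
T(t) = 0
T(1/(-4 - 2*5))*V = 0*(56169/169) = 0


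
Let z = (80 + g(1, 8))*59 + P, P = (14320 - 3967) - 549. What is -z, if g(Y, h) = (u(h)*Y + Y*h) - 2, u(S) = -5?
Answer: -14583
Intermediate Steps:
g(Y, h) = -2 - 5*Y + Y*h (g(Y, h) = (-5*Y + Y*h) - 2 = -2 - 5*Y + Y*h)
P = 9804 (P = 10353 - 549 = 9804)
z = 14583 (z = (80 + (-2 - 5*1 + 1*8))*59 + 9804 = (80 + (-2 - 5 + 8))*59 + 9804 = (80 + 1)*59 + 9804 = 81*59 + 9804 = 4779 + 9804 = 14583)
-z = -1*14583 = -14583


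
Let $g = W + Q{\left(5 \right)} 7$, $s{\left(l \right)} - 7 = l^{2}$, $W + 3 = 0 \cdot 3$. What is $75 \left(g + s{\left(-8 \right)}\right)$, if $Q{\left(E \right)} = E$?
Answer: $7725$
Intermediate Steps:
$W = -3$ ($W = -3 + 0 \cdot 3 = -3 + 0 = -3$)
$s{\left(l \right)} = 7 + l^{2}$
$g = 32$ ($g = -3 + 5 \cdot 7 = -3 + 35 = 32$)
$75 \left(g + s{\left(-8 \right)}\right) = 75 \left(32 + \left(7 + \left(-8\right)^{2}\right)\right) = 75 \left(32 + \left(7 + 64\right)\right) = 75 \left(32 + 71\right) = 75 \cdot 103 = 7725$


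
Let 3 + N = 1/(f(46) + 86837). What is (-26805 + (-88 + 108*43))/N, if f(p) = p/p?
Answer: 1932058662/260513 ≈ 7416.4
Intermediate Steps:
f(p) = 1
N = -260513/86838 (N = -3 + 1/(1 + 86837) = -3 + 1/86838 = -260513/86838 ≈ -3.0000)
(-26805 + (-88 + 108*43))/N = (-26805 + (-88 + 108*43))/(-260513/86838) = (-26805 + (-88 + 4644))*(-86838/260513) = (-26805 + 4556)*(-86838/260513) = -22249*(-86838/260513) = 1932058662/260513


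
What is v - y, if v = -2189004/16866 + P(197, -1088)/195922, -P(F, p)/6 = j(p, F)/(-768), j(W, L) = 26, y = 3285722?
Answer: -115816915737862465/35247151488 ≈ -3.2859e+6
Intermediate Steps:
P(F, p) = 13/64 (P(F, p) = -156/(-768) = -156*(-1)/768 = -6*(-13/384) = 13/64)
v = -4574656408129/35247151488 (v = -2189004/16866 + (13/64)/195922 = -2189004*1/16866 + (13/64)*(1/195922) = -364834/2811 + 13/12539008 = -4574656408129/35247151488 ≈ -129.79)
v - y = -4574656408129/35247151488 - 1*3285722 = -4574656408129/35247151488 - 3285722 = -115816915737862465/35247151488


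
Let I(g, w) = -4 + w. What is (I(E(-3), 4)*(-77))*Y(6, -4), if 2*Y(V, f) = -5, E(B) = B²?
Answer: 0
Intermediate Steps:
Y(V, f) = -5/2 (Y(V, f) = (½)*(-5) = -5/2)
(I(E(-3), 4)*(-77))*Y(6, -4) = ((-4 + 4)*(-77))*(-5/2) = (0*(-77))*(-5/2) = 0*(-5/2) = 0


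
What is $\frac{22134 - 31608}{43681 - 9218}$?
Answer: $- \frac{9474}{34463} \approx -0.2749$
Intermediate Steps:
$\frac{22134 - 31608}{43681 - 9218} = - \frac{9474}{34463}$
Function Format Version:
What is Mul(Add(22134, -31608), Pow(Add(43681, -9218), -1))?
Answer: Rational(-9474, 34463) ≈ -0.27490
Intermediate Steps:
Mul(Add(22134, -31608), Pow(Add(43681, -9218), -1)) = Mul(-9474, Pow(34463, -1)) = Mul(-9474, Rational(1, 34463)) = Rational(-9474, 34463)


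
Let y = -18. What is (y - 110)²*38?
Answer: 622592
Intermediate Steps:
(y - 110)²*38 = (-18 - 110)²*38 = (-128)²*38 = 16384*38 = 622592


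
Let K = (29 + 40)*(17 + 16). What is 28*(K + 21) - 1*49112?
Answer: 15232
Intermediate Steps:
K = 2277 (K = 69*33 = 2277)
28*(K + 21) - 1*49112 = 28*(2277 + 21) - 1*49112 = 28*2298 - 49112 = 64344 - 49112 = 15232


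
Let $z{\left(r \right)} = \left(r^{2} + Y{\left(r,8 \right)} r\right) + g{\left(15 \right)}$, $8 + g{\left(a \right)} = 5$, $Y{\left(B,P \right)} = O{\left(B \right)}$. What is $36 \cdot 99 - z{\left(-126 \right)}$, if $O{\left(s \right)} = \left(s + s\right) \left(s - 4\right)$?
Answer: $4115451$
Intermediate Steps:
$O{\left(s \right)} = 2 s \left(-4 + s\right)$
$Y{\left(B,P \right)} = 2 B \left(-4 + B\right)$
$g{\left(a \right)} = -3$ ($g{\left(a \right)} = -8 + 5 = -3$)
$z{\left(r \right)} = -3 + r^{2} + 2 r^{2} \left(-4 + r\right)$ ($z{\left(r \right)} = \left(r^{2} + 2 r \left(-4 + r\right) r\right) - 3 = \left(r^{2} + 2 r^{2} \left(-4 + r\right)\right) - 3 = -3 + r^{2} + 2 r^{2} \left(-4 + r\right)$)
$36 \cdot 99 - z{\left(-126 \right)} = 36 \cdot 99 - \left(-3 - 7 \left(-126\right)^{2} + 2 \left(-126\right)^{3}\right) = 3564 - \left(-3 - 111132 + 2 \left(-2000376\right)\right) = 3564 - \left(-3 - 111132 - 4000752\right) = 3564 - -4111887 = 3564 + 4111887 = 4115451$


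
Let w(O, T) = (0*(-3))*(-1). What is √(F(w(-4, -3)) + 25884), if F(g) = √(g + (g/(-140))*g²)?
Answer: 6*√719 ≈ 160.89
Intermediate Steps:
w(O, T) = 0 (w(O, T) = 0*(-1) = 0)
F(g) = √(g - g³/140) (F(g) = √(g + (g*(-1/140))*g²) = √(g + (-g/140)*g²) = √(g - g³/140))
√(F(w(-4, -3)) + 25884) = √(√35*√(0*(140 - 1*0²))/70 + 25884) = √(√35*√(0*(140 - 1*0))/70 + 25884) = √(√35*√(0*(140 + 0))/70 + 25884) = √(√35*√(0*140)/70 + 25884) = √(√35*√0/70 + 25884) = √((1/70)*√35*0 + 25884) = √(0 + 25884) = √25884 = 6*√719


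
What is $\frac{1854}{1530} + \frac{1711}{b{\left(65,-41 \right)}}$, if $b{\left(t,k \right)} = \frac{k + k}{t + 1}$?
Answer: $- \frac{4795132}{3485} \approx -1375.9$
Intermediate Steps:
$b{\left(t,k \right)} = \frac{2 k}{1 + t}$
$\frac{1854}{1530} + \frac{1711}{b{\left(65,-41 \right)}} = \frac{1854}{1530} + \frac{1711}{2 \left(-41\right) \frac{1}{1 + 65}} = 1854 \cdot \frac{1}{1530} + \frac{1711}{2 \left(-41\right) \frac{1}{66}} = \frac{103}{85} + \frac{1711}{2 \left(-41\right) \frac{1}{66}} = \frac{103}{85} + \frac{1711}{- \frac{41}{33}} = \frac{103}{85} + 1711 \left(- \frac{33}{41}\right) = \frac{103}{85} - \frac{56463}{41} = - \frac{4795132}{3485}$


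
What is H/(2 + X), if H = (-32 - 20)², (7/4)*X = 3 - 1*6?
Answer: 9464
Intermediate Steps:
X = -12/7 (X = 4*(3 - 1*6)/7 = 4*(3 - 6)/7 = (4/7)*(-3) = -12/7 ≈ -1.7143)
H = 2704 (H = (-52)² = 2704)
H/(2 + X) = 2704/(2 - 12/7) = 2704/(2/7) = (7/2)*2704 = 9464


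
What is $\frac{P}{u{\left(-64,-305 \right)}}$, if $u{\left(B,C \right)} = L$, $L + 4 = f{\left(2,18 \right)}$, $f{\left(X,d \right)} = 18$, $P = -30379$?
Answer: $- \frac{30379}{14} \approx -2169.9$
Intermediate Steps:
$L = 14$ ($L = -4 + 18 = 14$)
$u{\left(B,C \right)} = 14$
$\frac{P}{u{\left(-64,-305 \right)}} = - \frac{30379}{14}$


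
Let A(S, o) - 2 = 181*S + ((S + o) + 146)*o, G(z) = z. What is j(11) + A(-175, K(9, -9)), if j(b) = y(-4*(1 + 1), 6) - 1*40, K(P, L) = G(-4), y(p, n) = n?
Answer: -31575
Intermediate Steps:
K(P, L) = -4
A(S, o) = 2 + 181*S + o*(146 + S + o) (A(S, o) = 2 + (181*S + ((S + o) + 146)*o) = 2 + (181*S + (146 + S + o)*o) = 2 + (181*S + o*(146 + S + o)) = 2 + 181*S + o*(146 + S + o))
j(b) = -34 (j(b) = 6 - 1*40 = 6 - 40 = -34)
j(11) + A(-175, K(9, -9)) = -34 + (2 + (-4)² + 146*(-4) + 181*(-175) - 175*(-4)) = -34 + (2 + 16 - 584 - 31675 + 700) = -34 - 31541 = -31575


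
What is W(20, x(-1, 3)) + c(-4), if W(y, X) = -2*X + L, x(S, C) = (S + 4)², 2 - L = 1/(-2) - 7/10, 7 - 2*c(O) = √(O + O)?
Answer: -113/10 - I*√2 ≈ -11.3 - 1.4142*I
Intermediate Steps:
c(O) = 7/2 - √2*√O/2 (c(O) = 7/2 - √(O + O)/2 = 7/2 - √2*√O/2)
L = 16/5 (L = 2 - (1/(-2) - 7/10) = 2 - (1*(-½) - 7*⅒) = 2 - (-½ - 7/10) = 2 - 1*(-6/5) = 2 + 6/5 = 16/5 ≈ 3.2000)
x(S, C) = (4 + S)²
W(y, X) = 16/5 - 2*X (W(y, X) = -2*X + 16/5 = 16/5 - 2*X)
W(20, x(-1, 3)) + c(-4) = (16/5 - 2*(4 - 1)²) + (7/2 - √2*√(-4)/2) = (16/5 - 2*3²) + (7/2 - √2*2*I/2) = (16/5 - 2*9) + (7/2 - I*√2) = (16/5 - 18) + (7/2 - I*√2) = -74/5 + (7/2 - I*√2) = -113/10 - I*√2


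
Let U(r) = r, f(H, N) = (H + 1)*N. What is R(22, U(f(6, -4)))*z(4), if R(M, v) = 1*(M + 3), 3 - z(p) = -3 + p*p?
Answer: -250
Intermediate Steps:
z(p) = 6 - p² (z(p) = 3 - (-3 + p*p) = 3 - (-3 + p²) = 3 + (3 - p²) = 6 - p²)
f(H, N) = N*(1 + H) (f(H, N) = (1 + H)*N = N*(1 + H))
R(M, v) = 3 + M (R(M, v) = 1*(3 + M) = 3 + M)
R(22, U(f(6, -4)))*z(4) = (3 + 22)*(6 - 1*4²) = 25*(6 - 1*16) = 25*(6 - 16) = 25*(-10) = -250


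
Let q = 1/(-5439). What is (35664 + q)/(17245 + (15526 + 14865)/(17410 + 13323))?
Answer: 5961479620835/2882784088464 ≈ 2.0680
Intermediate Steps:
q = -1/5439 ≈ -0.00018386
(35664 + q)/(17245 + (15526 + 14865)/(17410 + 13323)) = (35664 - 1/5439)/(17245 + (15526 + 14865)/(17410 + 13323)) = 193976495/(5439*(17245 + 30391/30733)) = 193976495/(5439*(530020976/30733)) = (193976495/5439)*(30733/530020976) = 5961479620835/2882784088464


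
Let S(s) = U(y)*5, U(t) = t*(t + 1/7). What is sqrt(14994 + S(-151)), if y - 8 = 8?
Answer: sqrt(797986)/7 ≈ 127.61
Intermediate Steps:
y = 16 (y = 8 + 8 = 16)
U(t) = t*(1/7 + t) (U(t) = t*(t + 1/7) = t*(1/7 + t))
S(s) = 9040/7 (S(s) = (16*(1/7 + 16))*5 = (16*(113/7))*5 = (1808/7)*5 = 9040/7)
sqrt(14994 + S(-151)) = sqrt(14994 + 9040/7) = sqrt(113998/7) = sqrt(797986)/7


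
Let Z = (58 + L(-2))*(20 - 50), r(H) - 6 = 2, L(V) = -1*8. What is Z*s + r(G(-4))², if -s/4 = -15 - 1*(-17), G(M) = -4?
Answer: 12064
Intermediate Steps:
L(V) = -8
r(H) = 8 (r(H) = 6 + 2 = 8)
Z = -1500 (Z = (58 - 8)*(20 - 50) = 50*(-30) = -1500)
s = -8 (s = -4*(-15 - 1*(-17)) = -4*(-15 + 17) = -4*2 = -8)
Z*s + r(G(-4))² = -1500*(-8) + 8² = 12000 + 64 = 12064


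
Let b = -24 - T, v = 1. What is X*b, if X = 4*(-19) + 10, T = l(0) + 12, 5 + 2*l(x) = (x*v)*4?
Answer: 2211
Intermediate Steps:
l(x) = -5/2 + 2*x (l(x) = -5/2 + ((x*1)*4)/2 = -5/2 + (x*4)/2 = -5/2 + (4*x)/2 = -5/2 + 2*x)
T = 19/2 (T = (-5/2 + 2*0) + 12 = (-5/2 + 0) + 12 = -5/2 + 12 = 19/2 ≈ 9.5000)
b = -67/2 (b = -24 - 1*19/2 = -24 - 19/2 = -67/2 ≈ -33.500)
X = -66 (X = -76 + 10 = -66)
X*b = -66*(-67/2) = 2211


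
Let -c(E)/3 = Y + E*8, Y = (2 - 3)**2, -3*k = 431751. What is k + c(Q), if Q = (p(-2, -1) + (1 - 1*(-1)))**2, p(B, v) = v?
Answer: -143944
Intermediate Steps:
k = -143917 (k = -1/3*431751 = -143917)
Y = 1 (Y = (-1)**2 = 1)
Q = 1 (Q = (-1 + (1 - 1*(-1)))**2 = (-1 + (1 + 1))**2 = (-1 + 2)**2 = 1**2 = 1)
c(E) = -3 - 24*E (c(E) = -3*(1 + E*8) = -3*(1 + 8*E) = -3 - 24*E)
k + c(Q) = -143917 + (-3 - 24*1) = -143917 + (-3 - 24) = -143917 - 27 = -143944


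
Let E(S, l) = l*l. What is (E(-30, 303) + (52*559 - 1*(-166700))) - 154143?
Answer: 133434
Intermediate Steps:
E(S, l) = l²
(E(-30, 303) + (52*559 - 1*(-166700))) - 154143 = (303² + (52*559 - 1*(-166700))) - 154143 = (91809 + (29068 + 166700)) - 154143 = (91809 + 195768) - 154143 = 287577 - 154143 = 133434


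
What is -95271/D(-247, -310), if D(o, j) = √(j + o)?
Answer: 95271*I*√557/557 ≈ 4036.8*I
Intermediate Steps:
-95271/D(-247, -310) = -95271/√(-310 - 247) = -95271*(-I*√557/557) = -(-95271)*I*√557/557 = 95271*I*√557/557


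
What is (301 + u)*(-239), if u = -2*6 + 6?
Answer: -70505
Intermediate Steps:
u = -6 (u = -12 + 6 = -6)
(301 + u)*(-239) = (301 - 6)*(-239) = 295*(-239) = -70505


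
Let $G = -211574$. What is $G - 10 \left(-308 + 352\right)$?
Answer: $-212014$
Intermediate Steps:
$G - 10 \left(-308 + 352\right) = -211574 - 10 \left(-308 + 352\right) = -211574 - 10 \cdot 44 = -211574 - 440 = -212014$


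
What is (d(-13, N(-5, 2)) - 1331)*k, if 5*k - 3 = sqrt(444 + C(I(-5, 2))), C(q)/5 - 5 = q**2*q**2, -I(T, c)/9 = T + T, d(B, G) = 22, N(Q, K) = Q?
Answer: -3927/5 - 1309*sqrt(328050469)/5 ≈ -4.7426e+6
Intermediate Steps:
I(T, c) = -18*T (I(T, c) = -9*(T + T) = -18*T)
C(q) = 25 + 5*q**4 (C(q) = 25 + 5*(q**2*q**2) = 25 + 5*q**4)
k = 3/5 + sqrt(328050469)/5 (k = 3/5 + sqrt(444 + (25 + 5*(-18*(-5))**4))/5 = 3/5 + sqrt(444 + (25 + 5*90**4))/5 = 3/5 + sqrt(444 + (25 + 5*65610000))/5 = 3/5 + sqrt(444 + (25 + 328050000))/5 = 3/5 + sqrt(444 + 328050025)/5 = 3/5 + sqrt(328050469)/5 ≈ 3623.0)
(d(-13, N(-5, 2)) - 1331)*k = (22 - 1331)*(3/5 + sqrt(328050469)/5) = -1309*(3/5 + sqrt(328050469)/5) = -3927/5 - 1309*sqrt(328050469)/5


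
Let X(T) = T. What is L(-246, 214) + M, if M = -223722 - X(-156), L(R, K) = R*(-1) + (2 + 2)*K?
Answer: -222464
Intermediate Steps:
L(R, K) = -R + 4*K
M = -223566 (M = -223722 - 1*(-156) = -223722 + 156 = -223566)
L(-246, 214) + M = (-1*(-246) + 4*214) - 223566 = (246 + 856) - 223566 = 1102 - 223566 = -222464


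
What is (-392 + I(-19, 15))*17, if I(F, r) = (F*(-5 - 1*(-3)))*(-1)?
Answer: -7310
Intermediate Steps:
I(F, r) = 2*F (I(F, r) = (F*(-5 + 3))*(-1) = (F*(-2))*(-1) = -2*F*(-1) = 2*F)
(-392 + I(-19, 15))*17 = (-392 + 2*(-19))*17 = (-392 - 38)*17 = -430*17 = -7310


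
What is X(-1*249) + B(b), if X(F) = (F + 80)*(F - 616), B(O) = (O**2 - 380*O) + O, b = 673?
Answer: 344047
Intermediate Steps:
B(O) = O**2 - 379*O
X(F) = (-616 + F)*(80 + F) (X(F) = (80 + F)*(-616 + F) = (-616 + F)*(80 + F))
X(-1*249) + B(b) = (-49280 + (-1*249)**2 - (-536)*249) + 673*(-379 + 673) = (-49280 + (-249)**2 - 536*(-249)) + 673*294 = (-49280 + 62001 + 133464) + 197862 = 146185 + 197862 = 344047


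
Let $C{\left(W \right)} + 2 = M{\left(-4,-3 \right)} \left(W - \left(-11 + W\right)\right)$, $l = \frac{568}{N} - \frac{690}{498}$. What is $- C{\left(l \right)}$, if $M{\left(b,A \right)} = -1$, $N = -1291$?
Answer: $13$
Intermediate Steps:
$l = - \frac{195609}{107153}$ ($l = \frac{568}{-1291} - \frac{690}{498} = 568 \left(- \frac{1}{1291}\right) - \frac{115}{83} = - \frac{568}{1291} - \frac{115}{83} = - \frac{195609}{107153} \approx -1.8255$)
$C{\left(W \right)} = -13$ ($C{\left(W \right)} = -2 - \left(W - \left(-11 + W\right)\right) = -2 - 11 = -13$)
$- C{\left(l \right)} = \left(-1\right) \left(-13\right) = 13$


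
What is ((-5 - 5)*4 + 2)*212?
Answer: -8056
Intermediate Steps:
((-5 - 5)*4 + 2)*212 = (-10*4 + 2)*212 = (-40 + 2)*212 = -38*212 = -8056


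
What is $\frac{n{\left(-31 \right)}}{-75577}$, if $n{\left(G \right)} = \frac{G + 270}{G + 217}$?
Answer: $- \frac{239}{14057322} \approx -1.7002 \cdot 10^{-5}$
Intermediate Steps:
$n{\left(G \right)} = \frac{270 + G}{217 + G}$
$\frac{n{\left(-31 \right)}}{-75577} = \frac{\frac{1}{217 - 31} \left(270 - 31\right)}{-75577} = \frac{1}{186} \cdot 239 \left(- \frac{1}{75577}\right) = \frac{239}{186} \left(- \frac{1}{75577}\right) = - \frac{239}{14057322}$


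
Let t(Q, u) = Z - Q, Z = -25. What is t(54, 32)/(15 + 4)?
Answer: -79/19 ≈ -4.1579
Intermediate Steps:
t(Q, u) = -25 - Q
t(54, 32)/(15 + 4) = (-25 - 1*54)/(15 + 4) = (-25 - 54)/19 = -79*1/19 = -79/19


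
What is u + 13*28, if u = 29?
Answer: 393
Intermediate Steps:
u + 13*28 = 29 + 13*28 = 29 + 364 = 393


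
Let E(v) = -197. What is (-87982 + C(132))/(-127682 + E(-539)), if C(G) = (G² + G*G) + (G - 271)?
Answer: 53273/127879 ≈ 0.41659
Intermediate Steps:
C(G) = -271 + G + 2*G² (C(G) = (G² + G²) + (-271 + G) = 2*G² + (-271 + G) = -271 + G + 2*G²)
(-87982 + C(132))/(-127682 + E(-539)) = (-87982 + (-271 + 132 + 2*132²))/(-127682 - 197) = (-87982 + (-271 + 132 + 2*17424))/(-127879) = (-87982 + (-271 + 132 + 34848))*(-1/127879) = (-87982 + 34709)*(-1/127879) = -53273*(-1/127879) = 53273/127879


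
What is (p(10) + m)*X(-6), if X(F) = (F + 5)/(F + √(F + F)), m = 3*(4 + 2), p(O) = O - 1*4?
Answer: 3 + I*√3 ≈ 3.0 + 1.732*I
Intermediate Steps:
p(O) = -4 + O (p(O) = O - 4 = -4 + O)
m = 18 (m = 3*6 = 18)
X(F) = (5 + F)/(F + √2*√F) (X(F) = (5 + F)/(F + √(2*F)) = (5 + F)/(F + √2*√F))
(p(10) + m)*X(-6) = ((-4 + 10) + 18)*((5 - 6)/(-6 + √2*√(-6))) = (6 + 18)*(-1/(-6 + √2*(I*√6))) = 24*(-1/(-6 + 2*I*√3)) = -24/(-6 + 2*I*√3)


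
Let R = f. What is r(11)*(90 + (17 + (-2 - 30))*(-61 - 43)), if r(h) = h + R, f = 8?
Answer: 31350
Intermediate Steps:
R = 8
r(h) = 8 + h (r(h) = h + 8 = 8 + h)
r(11)*(90 + (17 + (-2 - 30))*(-61 - 43)) = (8 + 11)*(90 + (17 + (-2 - 30))*(-61 - 43)) = 19*(90 + (17 - 32)*(-104)) = 19*(90 - 15*(-104)) = 19*(90 + 1560) = 19*1650 = 31350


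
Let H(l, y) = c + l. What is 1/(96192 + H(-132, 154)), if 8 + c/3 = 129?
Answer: 1/96423 ≈ 1.0371e-5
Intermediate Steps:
c = 363 (c = -24 + 3*129 = -24 + 387 = 363)
H(l, y) = 363 + l
1/(96192 + H(-132, 154)) = 1/(96192 + (363 - 132)) = 1/(96192 + 231) = 1/96423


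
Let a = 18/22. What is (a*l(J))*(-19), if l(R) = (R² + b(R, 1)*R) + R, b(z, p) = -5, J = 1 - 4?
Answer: -3591/11 ≈ -326.45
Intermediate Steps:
J = -3
a = 9/11 (a = 18*(1/22) = 9/11 ≈ 0.81818)
l(R) = R² - 4*R (l(R) = (R² - 5*R) + R = R² - 4*R)
(a*l(J))*(-19) = (9*(-3*(-4 - 3))/11)*(-19) = (9*(-3*(-7))/11)*(-19) = ((9/11)*21)*(-19) = (189/11)*(-19) = -3591/11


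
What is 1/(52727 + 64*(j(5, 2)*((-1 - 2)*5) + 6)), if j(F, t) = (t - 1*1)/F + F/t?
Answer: 1/50519 ≈ 1.9795e-5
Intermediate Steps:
j(F, t) = F/t + (-1 + t)/F (j(F, t) = (t - 1)/F + F/t = (-1 + t)/F + F/t = F/t + (-1 + t)/F)
1/(52727 + 64*(j(5, 2)*((-1 - 2)*5) + 6)) = 1/(52727 + 64*((-1/5 + 5/2 + 2/5)*((-1 - 2)*5) + 6)) = 1/(52727 + 64*((-1*⅕ + 5*(½) + 2*(⅕))*(-3*5) + 6)) = 1/(52727 + 64*((-⅕ + 5/2 + ⅖)*(-15) + 6)) = 1/(52727 + 64*((27/10)*(-15) + 6)) = 1/(52727 + 64*(-81/2 + 6)) = 1/(52727 + 64*(-69/2)) = 1/(52727 - 2208) = 1/50519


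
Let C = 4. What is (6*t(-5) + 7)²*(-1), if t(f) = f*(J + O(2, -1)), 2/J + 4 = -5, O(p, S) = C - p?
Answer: -19321/9 ≈ -2146.8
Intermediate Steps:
O(p, S) = 4 - p
J = -2/9 (J = 2/(-4 - 5) = 2/(-9) = 2*(-⅑) = -2/9 ≈ -0.22222)
t(f) = 16*f/9 (t(f) = f*(-2/9 + (4 - 1*2)) = f*(-2/9 + (4 - 2)) = f*(-2/9 + 2) = f*(16/9) = 16*f/9)
(6*t(-5) + 7)²*(-1) = (6*((16/9)*(-5)) + 7)²*(-1) = (6*(-80/9) + 7)²*(-1) = (-160/3 + 7)²*(-1) = (-139/3)²*(-1) = (19321/9)*(-1) = -19321/9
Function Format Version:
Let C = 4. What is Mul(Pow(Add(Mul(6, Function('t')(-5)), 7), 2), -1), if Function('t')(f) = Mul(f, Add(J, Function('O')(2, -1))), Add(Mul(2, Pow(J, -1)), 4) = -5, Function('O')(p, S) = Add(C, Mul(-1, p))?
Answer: Rational(-19321, 9) ≈ -2146.8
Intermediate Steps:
Function('O')(p, S) = Add(4, Mul(-1, p))
J = Rational(-2, 9) (J = Mul(2, Pow(Add(-4, -5), -1)) = Mul(2, Pow(-9, -1)) = Mul(2, Rational(-1, 9)) = Rational(-2, 9) ≈ -0.22222)
Function('t')(f) = Mul(Rational(16, 9), f) (Function('t')(f) = Mul(f, Add(Rational(-2, 9), Add(4, Mul(-1, 2)))) = Mul(f, Add(Rational(-2, 9), Add(4, -2))) = Mul(f, Add(Rational(-2, 9), 2)) = Mul(f, Rational(16, 9)) = Mul(Rational(16, 9), f))
Mul(Pow(Add(Mul(6, Function('t')(-5)), 7), 2), -1) = Mul(Pow(Add(Mul(6, Mul(Rational(16, 9), -5)), 7), 2), -1) = Mul(Pow(Add(Mul(6, Rational(-80, 9)), 7), 2), -1) = Mul(Pow(Add(Rational(-160, 3), 7), 2), -1) = Mul(Pow(Rational(-139, 3), 2), -1) = Mul(Rational(19321, 9), -1) = Rational(-19321, 9)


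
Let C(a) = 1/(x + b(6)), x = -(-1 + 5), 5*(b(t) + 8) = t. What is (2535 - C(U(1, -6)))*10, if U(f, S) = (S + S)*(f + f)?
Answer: 684475/27 ≈ 25351.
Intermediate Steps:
b(t) = -8 + t/5
U(f, S) = 4*S*f (U(f, S) = (2*S)*(2*f) = 4*S*f)
x = -4 (x = -1*4 = -4)
C(a) = -5/54 (C(a) = 1/(-4 + (-8 + (⅕)*6)) = 1/(-4 + (-8 + 6/5)) = 1/(-4 - 34/5) = 1/(-54/5) = -5/54)
(2535 - C(U(1, -6)))*10 = (2535 - 1*(-5/54))*10 = (2535 + 5/54)*10 = (136895/54)*10 = 684475/27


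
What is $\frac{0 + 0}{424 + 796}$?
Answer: $0$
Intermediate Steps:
$\frac{0 + 0}{424 + 796} = \frac{1}{1220} \cdot 0 = 0$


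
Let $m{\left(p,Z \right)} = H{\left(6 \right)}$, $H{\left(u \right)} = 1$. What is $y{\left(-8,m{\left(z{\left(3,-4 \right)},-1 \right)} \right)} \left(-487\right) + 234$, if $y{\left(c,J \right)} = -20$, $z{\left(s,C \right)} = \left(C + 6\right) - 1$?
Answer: $9974$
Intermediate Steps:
$z{\left(s,C \right)} = 5 + C$ ($z{\left(s,C \right)} = \left(6 + C\right) - 1 = 5 + C$)
$m{\left(p,Z \right)} = 1$
$y{\left(-8,m{\left(z{\left(3,-4 \right)},-1 \right)} \right)} \left(-487\right) + 234 = \left(-20\right) \left(-487\right) + 234 = 9740 + 234 = 9974$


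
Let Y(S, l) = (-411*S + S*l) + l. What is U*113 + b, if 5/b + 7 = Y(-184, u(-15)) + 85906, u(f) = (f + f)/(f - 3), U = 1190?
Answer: 21678984465/161218 ≈ 1.3447e+5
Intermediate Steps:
u(f) = 2*f/(-3 + f) (u(f) = (2*f)/(-3 + f) = 2*f/(-3 + f))
Y(S, l) = l - 411*S + S*l
b = 5/161218 (b = 5/(-7 + ((2*(-15)/(-3 - 15) - 411*(-184) - 368*(-15)/(-3 - 15)) + 85906)) = 5/(-7 + ((2*(-15)/(-18) + 75624 - 368*(-15)/(-18)) + 85906)) = 5/(-7 + ((2*(-15)*(-1/18) + 75624 - 368*(-15)*(-1)/18) + 85906)) = 5/(-7 + ((5/3 + 75624 - 184*5/3) + 85906)) = 5/(-7 + ((5/3 + 75624 - 920/3) + 85906)) = 5/(-7 + (75319 + 85906)) = 5/(-7 + 161225) = 5/161218 ≈ 3.1014e-5)
U*113 + b = 1190*113 + 5/161218 = 134470 + 5/161218 = 21678984465/161218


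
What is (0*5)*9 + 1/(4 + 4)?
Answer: 1/8 ≈ 0.12500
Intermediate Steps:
(0*5)*9 + 1/(4 + 4) = 0*9 + 1/8 = 0 + 1/8 = 1/8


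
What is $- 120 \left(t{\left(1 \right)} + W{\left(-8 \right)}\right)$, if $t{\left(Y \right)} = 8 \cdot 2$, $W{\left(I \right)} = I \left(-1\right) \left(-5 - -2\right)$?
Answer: $960$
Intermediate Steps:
$W{\left(I \right)} = 3 I$ ($W{\left(I \right)} = - I \left(-5 + 2\right) = - I \left(-3\right) = 3 I$)
$t{\left(Y \right)} = 16$
$- 120 \left(t{\left(1 \right)} + W{\left(-8 \right)}\right) = - 120 \left(16 + 3 \left(-8\right)\right) = - 120 \left(16 - 24\right) = \left(-120\right) \left(-8\right) = 960$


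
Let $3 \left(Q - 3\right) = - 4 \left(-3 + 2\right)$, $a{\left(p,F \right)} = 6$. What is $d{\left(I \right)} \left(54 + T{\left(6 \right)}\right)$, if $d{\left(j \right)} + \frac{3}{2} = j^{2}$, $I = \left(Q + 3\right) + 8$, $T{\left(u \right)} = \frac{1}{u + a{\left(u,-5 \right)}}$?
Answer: $\frac{2729045}{216} \approx 12634.0$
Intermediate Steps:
$Q = \frac{13}{3}$ ($Q = 3 + \frac{\left(-4\right) \left(-3 + 2\right)}{3} = 3 + \frac{\left(-4\right) \left(-1\right)}{3} = 3 + \frac{1}{3} \cdot 4 = 3 + \frac{4}{3} = \frac{13}{3} \approx 4.3333$)
$T{\left(u \right)} = \frac{1}{6 + u}$ ($T{\left(u \right)} = \frac{1}{u + 6} = \frac{1}{6 + u}$)
$I = \frac{46}{3}$ ($I = \left(\frac{13}{3} + 3\right) + 8 = \frac{22}{3} + 8 = \frac{46}{3} \approx 15.333$)
$d{\left(j \right)} = - \frac{3}{2} + j^{2}$
$d{\left(I \right)} \left(54 + T{\left(6 \right)}\right) = \left(- \frac{3}{2} + \left(\frac{46}{3}\right)^{2}\right) \left(54 + \frac{1}{6 + 6}\right) = \left(- \frac{3}{2} + \frac{2116}{9}\right) \left(54 + \frac{1}{12}\right) = \frac{4205 \left(54 + \frac{1}{12}\right)}{18} = \frac{4205}{18} \cdot \frac{649}{12} = \frac{2729045}{216}$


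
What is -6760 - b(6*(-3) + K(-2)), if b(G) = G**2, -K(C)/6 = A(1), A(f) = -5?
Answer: -6904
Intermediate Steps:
K(C) = 30 (K(C) = -6*(-5) = 30)
-6760 - b(6*(-3) + K(-2)) = -6760 - (6*(-3) + 30)**2 = -6760 - (-18 + 30)**2 = -6760 - 1*12**2 = -6760 - 1*144 = -6760 - 144 = -6904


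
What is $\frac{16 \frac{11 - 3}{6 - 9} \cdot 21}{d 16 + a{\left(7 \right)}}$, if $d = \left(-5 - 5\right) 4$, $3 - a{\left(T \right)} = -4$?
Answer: $\frac{896}{633} \approx 1.4155$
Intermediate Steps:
$a{\left(T \right)} = 7$ ($a{\left(T \right)} = 3 - -4 = 3 + 4 = 7$)
$d = -40$ ($d = \left(-10\right) 4 = -40$)
$\frac{16 \frac{11 - 3}{6 - 9} \cdot 21}{d 16 + a{\left(7 \right)}} = \frac{16 \frac{11 - 3}{6 - 9} \cdot 21}{\left(-40\right) 16 + 7} = \frac{16 \frac{8}{-3} \cdot 21}{-640 + 7} = \frac{16 \cdot 8 \left(- \frac{1}{3}\right) 21}{-633} = 16 \left(- \frac{8}{3}\right) 21 \left(- \frac{1}{633}\right) = \left(- \frac{128}{3}\right) 21 \left(- \frac{1}{633}\right) = \left(-896\right) \left(- \frac{1}{633}\right) = \frac{896}{633}$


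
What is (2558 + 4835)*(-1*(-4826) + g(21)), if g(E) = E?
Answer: 35833871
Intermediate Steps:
(2558 + 4835)*(-1*(-4826) + g(21)) = (2558 + 4835)*(-1*(-4826) + 21) = 7393*(4826 + 21) = 7393*4847 = 35833871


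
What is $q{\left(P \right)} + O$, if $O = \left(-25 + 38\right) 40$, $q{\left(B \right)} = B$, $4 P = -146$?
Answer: $\frac{967}{2} \approx 483.5$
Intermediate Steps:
$P = - \frac{73}{2}$ ($P = \frac{1}{4} \left(-146\right) = - \frac{73}{2} \approx -36.5$)
$O = 520$ ($O = 13 \cdot 40 = 520$)
$q{\left(P \right)} + O = - \frac{73}{2} + 520 = \frac{967}{2}$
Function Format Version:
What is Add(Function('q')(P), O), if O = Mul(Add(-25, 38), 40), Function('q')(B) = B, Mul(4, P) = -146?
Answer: Rational(967, 2) ≈ 483.50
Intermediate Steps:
P = Rational(-73, 2) (P = Mul(Rational(1, 4), -146) = Rational(-73, 2) ≈ -36.500)
O = 520 (O = Mul(13, 40) = 520)
Add(Function('q')(P), O) = Add(Rational(-73, 2), 520) = Rational(967, 2)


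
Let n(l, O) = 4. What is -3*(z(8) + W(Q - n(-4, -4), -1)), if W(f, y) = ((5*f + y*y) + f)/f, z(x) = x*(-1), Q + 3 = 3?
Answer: 27/4 ≈ 6.7500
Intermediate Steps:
Q = 0 (Q = -3 + 3 = 0)
z(x) = -x
W(f, y) = (y² + 6*f)/f (W(f, y) = ((5*f + y²) + f)/f = ((y² + 5*f) + f)/f = (y² + 6*f)/f)
-3*(z(8) + W(Q - n(-4, -4), -1)) = -3*(-1*8 + (6 + (-1)²/(0 - 1*4))) = -3*(-8 + (6 + 1/(0 - 4))) = -3*(-8 + (6 + 1/(-4))) = -3*(-8 + (6 - ¼*1)) = -3*(-8 + (6 - ¼)) = -3*(-8 + 23/4) = -3*(-9/4) = 27/4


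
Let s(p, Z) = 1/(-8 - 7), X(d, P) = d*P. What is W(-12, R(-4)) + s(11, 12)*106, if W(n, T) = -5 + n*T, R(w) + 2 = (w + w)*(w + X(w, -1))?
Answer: 179/15 ≈ 11.933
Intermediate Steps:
X(d, P) = P*d
R(w) = -2 (R(w) = -2 + (w + w)*(w - w) = -2 + (2*w)*0 = -2 + 0 = -2)
W(n, T) = -5 + T*n
s(p, Z) = -1/15 (s(p, Z) = 1/(-15) = -1/15)
W(-12, R(-4)) + s(11, 12)*106 = (-5 - 2*(-12)) - 1/15*106 = (-5 + 24) - 106/15 = 19 - 106/15 = 179/15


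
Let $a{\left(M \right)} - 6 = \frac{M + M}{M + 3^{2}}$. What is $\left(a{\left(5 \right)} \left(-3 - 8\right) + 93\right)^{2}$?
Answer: $\frac{17956}{49} \approx 366.45$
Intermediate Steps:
$a{\left(M \right)} = 6 + \frac{2 M}{9 + M}$ ($a{\left(M \right)} = 6 + \frac{M + M}{M + 3^{2}} = 6 + \frac{2 M}{M + 9} = 6 + \frac{2 M}{9 + M}$)
$\left(a{\left(5 \right)} \left(-3 - 8\right) + 93\right)^{2} = \left(\frac{2 \left(27 + 4 \cdot 5\right)}{9 + 5} \left(-3 - 8\right) + 93\right)^{2} = \left(\frac{2 \left(27 + 20\right)}{14} \left(-11\right) + 93\right)^{2} = \left(2 \cdot \frac{1}{14} \cdot 47 \left(-11\right) + 93\right)^{2} = \left(\frac{47}{7} \left(-11\right) + 93\right)^{2} = \left(- \frac{517}{7} + 93\right)^{2} = \left(\frac{134}{7}\right)^{2} = \frac{17956}{49}$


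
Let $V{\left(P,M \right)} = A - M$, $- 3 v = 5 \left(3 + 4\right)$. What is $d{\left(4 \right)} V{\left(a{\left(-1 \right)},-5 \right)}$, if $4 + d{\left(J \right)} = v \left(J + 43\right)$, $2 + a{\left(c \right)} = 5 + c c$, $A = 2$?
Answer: $- \frac{11599}{3} \approx -3866.3$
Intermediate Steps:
$a{\left(c \right)} = 3 + c^{2}$ ($a{\left(c \right)} = -2 + \left(5 + c c\right) = -2 + \left(5 + c^{2}\right) = 3 + c^{2}$)
$v = - \frac{35}{3}$ ($v = - \frac{5 \left(3 + 4\right)}{3} = - \frac{5 \cdot 7}{3} = \left(- \frac{1}{3}\right) 35 = - \frac{35}{3} \approx -11.667$)
$d{\left(J \right)} = - \frac{1517}{3} - \frac{35 J}{3}$ ($d{\left(J \right)} = -4 - \frac{35 \left(J + 43\right)}{3} = -4 - \frac{35 \left(43 + J\right)}{3} = -4 - \left(\frac{1505}{3} + \frac{35 J}{3}\right) = - \frac{1517}{3} - \frac{35 J}{3}$)
$V{\left(P,M \right)} = 2 - M$
$d{\left(4 \right)} V{\left(a{\left(-1 \right)},-5 \right)} = \left(- \frac{1517}{3} - \frac{140}{3}\right) \left(2 - -5\right) = \left(- \frac{1517}{3} - \frac{140}{3}\right) \left(2 + 5\right) = \left(- \frac{1657}{3}\right) 7 = - \frac{11599}{3}$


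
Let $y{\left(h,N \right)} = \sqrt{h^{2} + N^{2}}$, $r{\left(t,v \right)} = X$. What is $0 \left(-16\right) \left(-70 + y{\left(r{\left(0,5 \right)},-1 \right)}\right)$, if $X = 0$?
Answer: $0$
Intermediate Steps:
$r{\left(t,v \right)} = 0$
$y{\left(h,N \right)} = \sqrt{N^{2} + h^{2}}$
$0 \left(-16\right) \left(-70 + y{\left(r{\left(0,5 \right)},-1 \right)}\right) = 0 \left(-16\right) \left(-70 + \sqrt{\left(-1\right)^{2} + 0^{2}}\right) = 0 \left(-70 + \sqrt{1 + 0}\right) = 0 \left(-70 + \sqrt{1}\right) = 0 \left(-70 + 1\right) = 0 \left(-69\right) = 0$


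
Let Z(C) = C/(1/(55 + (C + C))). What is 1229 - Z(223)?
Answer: -110494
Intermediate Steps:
Z(C) = C*(55 + 2*C) (Z(C) = C/(1/(55 + 2*C)) = C*(55 + 2*C))
1229 - Z(223) = 1229 - 223*(55 + 2*223) = 1229 - 223*(55 + 446) = 1229 - 223*501 = 1229 - 1*111723 = 1229 - 111723 = -110494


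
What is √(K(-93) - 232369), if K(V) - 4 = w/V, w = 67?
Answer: 2*I*√502432779/93 ≈ 482.04*I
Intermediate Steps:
K(V) = 4 + 67/V
√(K(-93) - 232369) = √((4 + 67/(-93)) - 232369) = √((4 + 67*(-1/93)) - 232369) = √((4 - 67/93) - 232369) = √(305/93 - 232369) = √(-21610012/93) = 2*I*√502432779/93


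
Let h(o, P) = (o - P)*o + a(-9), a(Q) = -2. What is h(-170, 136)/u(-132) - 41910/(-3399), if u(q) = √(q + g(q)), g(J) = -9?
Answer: 1270/103 - 52018*I*√141/141 ≈ 12.33 - 4380.7*I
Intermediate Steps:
u(q) = √(-9 + q) (u(q) = √(q - 9) = √(-9 + q))
h(o, P) = -2 + o*(o - P) (h(o, P) = (o - P)*o - 2 = o*(o - P) - 2 = -2 + o*(o - P))
h(-170, 136)/u(-132) - 41910/(-3399) = (-2 + (-170)² - 1*136*(-170))/(√(-9 - 132)) - 41910/(-3399) = (-2 + 28900 + 23120)/(√(-141)) - 41910*(-1/3399) = 52018/((I*√141)) + 1270/103 = 52018*(-I*√141/141) + 1270/103 = -52018*I*√141/141 + 1270/103 = 1270/103 - 52018*I*√141/141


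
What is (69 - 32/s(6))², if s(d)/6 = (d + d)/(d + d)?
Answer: 36481/9 ≈ 4053.4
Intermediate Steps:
s(d) = 6 (s(d) = 6*((d + d)/(d + d)) = 6*((2*d)/((2*d))) = 6*((2*d)*(1/(2*d))) = 6*1 = 6)
(69 - 32/s(6))² = (69 - 32/6)² = (69 - 32*⅙)² = (69 - 16/3)² = (191/3)² = 36481/9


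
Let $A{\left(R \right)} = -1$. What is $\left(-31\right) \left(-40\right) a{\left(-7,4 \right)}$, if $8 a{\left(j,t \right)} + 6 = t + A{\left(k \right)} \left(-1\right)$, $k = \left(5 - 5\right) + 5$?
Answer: $-155$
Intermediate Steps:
$k = 5$ ($k = 0 + 5 = 5$)
$a{\left(j,t \right)} = - \frac{5}{8} + \frac{t}{8}$ ($a{\left(j,t \right)} = - \frac{3}{4} + \frac{t - -1}{8} = - \frac{3}{4} + \frac{t + 1}{8} = - \frac{3}{4} + \frac{1 + t}{8} = - \frac{3}{4} + \left(\frac{1}{8} + \frac{t}{8}\right) = - \frac{5}{8} + \frac{t}{8}$)
$\left(-31\right) \left(-40\right) a{\left(-7,4 \right)} = \left(-31\right) \left(-40\right) \left(- \frac{5}{8} + \frac{1}{8} \cdot 4\right) = 1240 \left(- \frac{5}{8} + \frac{1}{2}\right) = 1240 \left(- \frac{1}{8}\right) = -155$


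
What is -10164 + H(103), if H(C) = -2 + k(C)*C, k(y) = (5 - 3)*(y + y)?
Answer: 32270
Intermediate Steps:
k(y) = 4*y (k(y) = 2*(2*y) = 4*y)
H(C) = -2 + 4*C² (H(C) = -2 + (4*C)*C = -2 + 4*C²)
-10164 + H(103) = -10164 + (-2 + 4*103²) = -10164 + (-2 + 4*10609) = -10164 + (-2 + 42436) = -10164 + 42434 = 32270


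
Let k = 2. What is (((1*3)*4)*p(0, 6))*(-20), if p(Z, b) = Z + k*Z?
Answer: 0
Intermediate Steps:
p(Z, b) = 3*Z (p(Z, b) = Z + 2*Z = 3*Z)
(((1*3)*4)*p(0, 6))*(-20) = (((1*3)*4)*(3*0))*(-20) = ((3*4)*0)*(-20) = (12*0)*(-20) = 0*(-20) = 0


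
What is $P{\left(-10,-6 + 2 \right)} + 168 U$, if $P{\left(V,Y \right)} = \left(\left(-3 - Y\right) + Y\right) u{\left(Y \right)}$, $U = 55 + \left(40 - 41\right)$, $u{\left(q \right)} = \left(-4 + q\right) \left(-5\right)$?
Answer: $8952$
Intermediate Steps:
$u{\left(q \right)} = 20 - 5 q$
$U = 54$ ($U = 55 - 1 = 54$)
$P{\left(V,Y \right)} = -60 + 15 Y$ ($P{\left(V,Y \right)} = \left(\left(-3 - Y\right) + Y\right) \left(20 - 5 Y\right) = - 3 \left(20 - 5 Y\right) = -60 + 15 Y$)
$P{\left(-10,-6 + 2 \right)} + 168 U = \left(-60 + 15 \left(-6 + 2\right)\right) + 168 \cdot 54 = \left(-60 + 15 \left(-4\right)\right) + 9072 = \left(-60 - 60\right) + 9072 = -120 + 9072 = 8952$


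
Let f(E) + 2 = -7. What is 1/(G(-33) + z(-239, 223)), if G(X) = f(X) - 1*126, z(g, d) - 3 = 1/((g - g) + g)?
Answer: -239/31549 ≈ -0.0075755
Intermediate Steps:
f(E) = -9 (f(E) = -2 - 7 = -9)
z(g, d) = 3 + 1/g (z(g, d) = 3 + 1/((g - g) + g) = 3 + 1/(0 + g) = 3 + 1/g)
G(X) = -135 (G(X) = -9 - 1*126 = -9 - 126 = -135)
1/(G(-33) + z(-239, 223)) = 1/(-135 + (3 + 1/(-239))) = 1/(-135 + (3 - 1/239)) = 1/(-135 + 716/239) = 1/(-31549/239) = -239/31549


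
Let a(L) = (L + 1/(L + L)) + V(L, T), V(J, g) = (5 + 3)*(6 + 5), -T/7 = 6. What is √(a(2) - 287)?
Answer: I*√787/2 ≈ 14.027*I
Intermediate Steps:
T = -42 (T = -7*6 = -42)
V(J, g) = 88 (V(J, g) = 8*11 = 88)
a(L) = 88 + L + 1/(2*L) (a(L) = (L + 1/(L + L)) + 88 = (L + 1/(2*L)) + 88 = 88 + L + 1/(2*L))
√(a(2) - 287) = √((88 + 2 + (½)/2) - 287) = √((88 + 2 + (½)*(½)) - 287) = √((88 + 2 + ¼) - 287) = √(361/4 - 287) = √(-787/4) = I*√787/2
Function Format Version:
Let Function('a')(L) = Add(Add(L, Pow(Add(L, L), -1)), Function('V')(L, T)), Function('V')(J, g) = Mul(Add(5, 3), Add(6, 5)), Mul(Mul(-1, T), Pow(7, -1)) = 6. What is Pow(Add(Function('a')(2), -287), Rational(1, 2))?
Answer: Mul(Rational(1, 2), I, Pow(787, Rational(1, 2))) ≈ Mul(14.027, I)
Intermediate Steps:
T = -42 (T = Mul(-7, 6) = -42)
Function('V')(J, g) = 88 (Function('V')(J, g) = Mul(8, 11) = 88)
Function('a')(L) = Add(88, L, Mul(Rational(1, 2), Pow(L, -1))) (Function('a')(L) = Add(Add(L, Pow(Add(L, L), -1)), 88) = Add(Add(L, Pow(Mul(2, L), -1)), 88) = Add(Add(L, Mul(Rational(1, 2), Pow(L, -1))), 88) = Add(88, L, Mul(Rational(1, 2), Pow(L, -1))))
Pow(Add(Function('a')(2), -287), Rational(1, 2)) = Pow(Add(Add(88, 2, Mul(Rational(1, 2), Pow(2, -1))), -287), Rational(1, 2)) = Pow(Add(Add(88, 2, Mul(Rational(1, 2), Rational(1, 2))), -287), Rational(1, 2)) = Pow(Add(Add(88, 2, Rational(1, 4)), -287), Rational(1, 2)) = Pow(Add(Rational(361, 4), -287), Rational(1, 2)) = Pow(Rational(-787, 4), Rational(1, 2)) = Mul(Rational(1, 2), I, Pow(787, Rational(1, 2)))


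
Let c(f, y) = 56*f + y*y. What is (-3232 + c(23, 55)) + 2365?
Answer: 3446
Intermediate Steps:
c(f, y) = y² + 56*f (c(f, y) = 56*f + y² = y² + 56*f)
(-3232 + c(23, 55)) + 2365 = (-3232 + (55² + 56*23)) + 2365 = (-3232 + (3025 + 1288)) + 2365 = (-3232 + 4313) + 2365 = 1081 + 2365 = 3446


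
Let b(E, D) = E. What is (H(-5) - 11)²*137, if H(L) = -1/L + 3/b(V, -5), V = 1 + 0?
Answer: 208377/25 ≈ 8335.1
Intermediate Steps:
V = 1
H(L) = 3 - 1/L (H(L) = -1/L + 3/1 = -1/L + 3*1 = -1/L + 3 = 3 - 1/L)
(H(-5) - 11)²*137 = ((3 - 1/(-5)) - 11)²*137 = ((3 - 1*(-⅕)) - 11)²*137 = ((3 + ⅕) - 11)²*137 = (16/5 - 11)²*137 = (-39/5)²*137 = (1521/25)*137 = 208377/25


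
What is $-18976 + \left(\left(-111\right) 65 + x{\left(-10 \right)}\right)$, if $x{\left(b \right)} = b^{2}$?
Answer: $-26091$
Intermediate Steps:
$-18976 + \left(\left(-111\right) 65 + x{\left(-10 \right)}\right) = -18976 + \left(\left(-111\right) 65 + \left(-10\right)^{2}\right) = -18976 + \left(-7215 + 100\right) = -18976 - 7115 = -26091$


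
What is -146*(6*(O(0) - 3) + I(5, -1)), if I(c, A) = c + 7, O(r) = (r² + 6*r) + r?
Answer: 876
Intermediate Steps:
O(r) = r² + 7*r
I(c, A) = 7 + c
-146*(6*(O(0) - 3) + I(5, -1)) = -146*(6*(0*(7 + 0) - 3) + (7 + 5)) = -146*(6*(0*7 - 3) + 12) = -146*(6*(0 - 3) + 12) = -146*(6*(-3) + 12) = -146*(-18 + 12) = -146*(-6) = 876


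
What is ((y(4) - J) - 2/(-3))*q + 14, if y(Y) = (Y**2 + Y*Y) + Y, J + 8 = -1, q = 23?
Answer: 3193/3 ≈ 1064.3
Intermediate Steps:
J = -9 (J = -8 - 1 = -9)
y(Y) = Y + 2*Y**2 (y(Y) = (Y**2 + Y**2) + Y = 2*Y**2 + Y = Y + 2*Y**2)
((y(4) - J) - 2/(-3))*q + 14 = ((4*(1 + 2*4) - 1*(-9)) - 2/(-3))*23 + 14 = ((4*(1 + 8) + 9) - 2*(-1)/3)*23 + 14 = ((4*9 + 9) - 1*(-2/3))*23 + 14 = ((36 + 9) + 2/3)*23 + 14 = (45 + 2/3)*23 + 14 = (137/3)*23 + 14 = 3151/3 + 14 = 3193/3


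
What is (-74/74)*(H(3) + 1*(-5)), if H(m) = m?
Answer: 2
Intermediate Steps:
(-74/74)*(H(3) + 1*(-5)) = (-74/74)*(3 + 1*(-5)) = (-74*1/74)*(3 - 5) = -1*(-2) = 2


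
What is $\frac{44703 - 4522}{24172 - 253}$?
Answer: $\frac{40181}{23919} \approx 1.6799$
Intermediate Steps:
$\frac{44703 - 4522}{24172 - 253} = \frac{40181}{23919}$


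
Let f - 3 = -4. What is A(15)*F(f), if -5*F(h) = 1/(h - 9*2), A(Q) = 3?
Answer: 3/95 ≈ 0.031579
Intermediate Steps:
f = -1 (f = 3 - 4 = -1)
F(h) = -1/(5*(-18 + h)) (F(h) = -1/(5*(h - 9*2)) = -1/(5*(h - 18)) = -1/(5*(-18 + h)))
A(15)*F(f) = 3*(-1/(-90 + 5*(-1))) = 3*(-1/(-90 - 5)) = 3*(-1/(-95)) = 3*(-1*(-1/95)) = 3*(1/95) = 3/95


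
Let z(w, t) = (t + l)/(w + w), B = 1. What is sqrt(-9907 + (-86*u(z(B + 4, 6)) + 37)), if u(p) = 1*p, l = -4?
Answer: 2*I*sqrt(61795)/5 ≈ 99.434*I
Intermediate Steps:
z(w, t) = (-4 + t)/(2*w) (z(w, t) = (t - 4)/(w + w) = (-4 + t)/((2*w)) = (-4 + t)*(1/(2*w)) = (-4 + t)/(2*w))
u(p) = p
sqrt(-9907 + (-86*u(z(B + 4, 6)) + 37)) = sqrt(-9907 + (-43*(-4 + 6)/(1 + 4) + 37)) = sqrt(-9907 + (-43*2/5 + 37)) = sqrt(-9907 + (-86*1/5 + 37)) = sqrt(-9907 + (-86/5 + 37)) = sqrt(-9907 + 99/5) = sqrt(-49436/5) = 2*I*sqrt(61795)/5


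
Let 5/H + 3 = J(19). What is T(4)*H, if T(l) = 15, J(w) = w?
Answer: 75/16 ≈ 4.6875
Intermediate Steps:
H = 5/16 (H = 5/(-3 + 19) = 5/16 ≈ 0.31250)
T(4)*H = 15*(5/16) = 75/16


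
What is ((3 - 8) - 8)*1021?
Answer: -13273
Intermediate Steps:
((3 - 8) - 8)*1021 = (-5 - 8)*1021 = -13*1021 = -13273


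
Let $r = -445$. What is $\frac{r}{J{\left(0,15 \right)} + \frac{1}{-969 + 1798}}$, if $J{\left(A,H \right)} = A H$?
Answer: $-368905$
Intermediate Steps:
$\frac{r}{J{\left(0,15 \right)} + \frac{1}{-969 + 1798}} = - \frac{445}{0 \cdot 15 + \frac{1}{-969 + 1798}} = - \frac{445}{0 + \frac{1}{829}} = - 445 \frac{1}{\frac{1}{829}} = \left(-445\right) 829 = -368905$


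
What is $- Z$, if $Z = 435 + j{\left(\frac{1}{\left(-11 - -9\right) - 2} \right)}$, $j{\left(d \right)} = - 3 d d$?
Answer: $- \frac{6957}{16} \approx -434.81$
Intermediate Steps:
$j{\left(d \right)} = - 3 d^{2}$
$Z = \frac{6957}{16}$ ($Z = 435 - 3 \left(\frac{1}{\left(-11 - -9\right) - 2}\right)^{2} = 435 - 3 \left(\frac{1}{\left(-11 + 9\right) - 2}\right)^{2} = 435 - 3 \left(\frac{1}{-2 - 2}\right)^{2} = 435 - 3 \left(\frac{1}{-4}\right)^{2} = 435 - 3 \left(- \frac{1}{4}\right)^{2} = 435 - \frac{3}{16} = \frac{6957}{16} \approx 434.81$)
$- Z = \left(-1\right) \frac{6957}{16} = - \frac{6957}{16}$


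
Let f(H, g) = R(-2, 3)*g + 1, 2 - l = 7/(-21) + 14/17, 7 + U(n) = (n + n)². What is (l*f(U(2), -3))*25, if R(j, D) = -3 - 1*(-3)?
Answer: 1925/51 ≈ 37.745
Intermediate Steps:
R(j, D) = 0 (R(j, D) = -3 + 3 = 0)
U(n) = -7 + 4*n² (U(n) = -7 + (n + n)² = -7 + (2*n)² = -7 + 4*n²)
l = 77/51 (l = 2 - (7/(-21) + 14/17) = 2 - (7*(-1/21) + 14*(1/17)) = 2 - (-⅓ + 14/17) = 2 - 1*25/51 = 2 - 25/51 = 77/51 ≈ 1.5098)
f(H, g) = 1 (f(H, g) = 0*g + 1 = 0 + 1 = 1)
(l*f(U(2), -3))*25 = ((77/51)*1)*25 = (77/51)*25 = 1925/51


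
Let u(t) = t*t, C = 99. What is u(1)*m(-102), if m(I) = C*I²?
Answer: 1029996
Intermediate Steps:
m(I) = 99*I²
u(t) = t²
u(1)*m(-102) = 1²*(99*(-102)²) = 1*(99*10404) = 1*1029996 = 1029996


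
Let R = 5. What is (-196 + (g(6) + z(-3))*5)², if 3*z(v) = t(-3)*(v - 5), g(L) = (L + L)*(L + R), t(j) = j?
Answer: 254016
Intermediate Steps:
g(L) = 2*L*(5 + L) (g(L) = (L + L)*(L + 5) = (2*L)*(5 + L) = 2*L*(5 + L))
z(v) = 5 - v (z(v) = (-3*(v - 5))/3 = (-3*(-5 + v))/3 = (15 - 3*v)/3 = 5 - v)
(-196 + (g(6) + z(-3))*5)² = (-196 + (2*6*(5 + 6) + (5 - 1*(-3)))*5)² = (-196 + (2*6*11 + (5 + 3))*5)² = (-196 + (132 + 8)*5)² = (-196 + 140*5)² = (-196 + 700)² = 504² = 254016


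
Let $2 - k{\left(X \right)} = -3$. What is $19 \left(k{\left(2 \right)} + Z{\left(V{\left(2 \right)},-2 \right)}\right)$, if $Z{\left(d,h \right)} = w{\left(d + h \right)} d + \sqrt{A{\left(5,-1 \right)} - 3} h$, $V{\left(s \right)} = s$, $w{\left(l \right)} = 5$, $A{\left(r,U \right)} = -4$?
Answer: $285 - 38 i \sqrt{7} \approx 285.0 - 100.54 i$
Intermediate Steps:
$k{\left(X \right)} = 5$ ($k{\left(X \right)} = 2 - -3 = 2 + 3 = 5$)
$Z{\left(d,h \right)} = 5 d + i h \sqrt{7}$ ($Z{\left(d,h \right)} = 5 d + \sqrt{-4 - 3} h = 5 d + \sqrt{-7} h = 5 d + i \sqrt{7} h = 5 d + i h \sqrt{7}$)
$19 \left(k{\left(2 \right)} + Z{\left(V{\left(2 \right)},-2 \right)}\right) = 19 \left(5 + \left(5 \cdot 2 + i \left(-2\right) \sqrt{7}\right)\right) = 19 \left(5 + \left(10 - 2 i \sqrt{7}\right)\right) = 19 \left(15 - 2 i \sqrt{7}\right) = 285 - 38 i \sqrt{7}$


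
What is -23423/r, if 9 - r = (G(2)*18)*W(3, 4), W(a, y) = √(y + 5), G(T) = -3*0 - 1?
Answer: -23423/63 ≈ -371.79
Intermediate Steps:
G(T) = -1 (G(T) = 0 - 1 = -1)
W(a, y) = √(5 + y)
r = 63 (r = 9 - (-1*18)*√(5 + 4) = 9 - (-18)*√9 = 9 - (-18)*3 = 9 - 1*(-54) = 9 + 54 = 63)
-23423/r = -23423/63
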